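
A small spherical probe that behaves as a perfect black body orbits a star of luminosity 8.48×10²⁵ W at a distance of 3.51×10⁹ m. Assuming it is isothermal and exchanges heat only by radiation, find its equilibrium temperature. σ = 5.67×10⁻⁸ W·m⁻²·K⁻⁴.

First find the stellar flux at distance d: S = L/(4πd²) = 8.48×10²⁵/(4π·(3.51×10⁹)²) = 5.477×10⁵ W/m².
For an isothermal sphere, absorbed (1−a)S·πr² = emitted σ·4πr²·T⁴, so T⁴ = (1−a)S/(4σ).
T⁴ = 1.00·5.477×10⁵/(4·5.67×10⁻⁸) = 2.415×10¹² K⁴.

T ≈ 1250 K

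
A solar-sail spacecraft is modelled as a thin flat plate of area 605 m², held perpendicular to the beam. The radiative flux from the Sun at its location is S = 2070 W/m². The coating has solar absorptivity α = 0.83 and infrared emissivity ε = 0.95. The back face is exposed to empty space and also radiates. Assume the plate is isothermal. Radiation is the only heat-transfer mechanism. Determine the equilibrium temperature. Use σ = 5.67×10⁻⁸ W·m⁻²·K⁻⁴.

At equilibrium, absorbed power = emitted power.
Absorbing cross-section = A = 605.0 m²; emitting surface = 2A = 1210 m² (ratio 2).
αS·A_cross = εσ·A_surf·T⁴  ⇒  T⁴ = αS/(ε·2σ).
T⁴ = 0.830·2070/(0.95·2·5.67×10⁻⁸) = 1.595×10¹⁰ K⁴.
T = (1.595×10¹⁰)^(1/4).

T ≈ 355 K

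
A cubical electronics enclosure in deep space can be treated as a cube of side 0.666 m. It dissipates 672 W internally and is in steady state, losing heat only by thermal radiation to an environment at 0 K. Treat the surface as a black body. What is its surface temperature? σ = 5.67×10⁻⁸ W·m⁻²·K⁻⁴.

Steady state: internal power = radiated power, P = εσA T⁴.
Radiating area A = 6L² = 2.661 m².
T⁴ = P/(εσA) = 672/(1.0·5.67×10⁻⁸·2.661) = 4.453×10⁹ K⁴.
T = (4.453×10⁹)^(1/4).

T ≈ 258 K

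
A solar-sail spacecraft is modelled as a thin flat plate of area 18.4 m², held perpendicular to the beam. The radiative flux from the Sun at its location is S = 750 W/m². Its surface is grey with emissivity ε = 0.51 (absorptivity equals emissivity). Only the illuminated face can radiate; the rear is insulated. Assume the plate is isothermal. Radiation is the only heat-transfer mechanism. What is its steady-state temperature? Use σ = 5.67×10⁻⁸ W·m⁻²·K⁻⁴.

At equilibrium, absorbed power = emitted power.
Absorbing cross-section = A = 18.40 m²; emitting surface = A = 18.40 m² (ratio 1).
εS·A_cross = εσ·A_surf·T⁴  ⇒  T⁴ = S/(1σ)   (ε cancels).
T⁴ = 750/(1·5.67×10⁻⁸) = 1.323×10¹⁰ K⁴.
T = (1.323×10¹⁰)^(1/4).

T ≈ 339 K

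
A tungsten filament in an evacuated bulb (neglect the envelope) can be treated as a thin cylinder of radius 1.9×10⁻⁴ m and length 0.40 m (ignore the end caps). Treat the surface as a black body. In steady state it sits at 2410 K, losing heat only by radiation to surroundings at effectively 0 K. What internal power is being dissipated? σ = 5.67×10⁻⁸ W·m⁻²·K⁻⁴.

Steady state: P = εσA T⁴.
A = 2πrL = 4.775×10⁻⁴ m²; T⁴ = (2410)⁴ = 3.373×10¹³ K⁴.
P = 1.0 × 5.67×10⁻⁸ × 4.775×10⁻⁴ × 3.373×10¹³.

P ≈ 913 W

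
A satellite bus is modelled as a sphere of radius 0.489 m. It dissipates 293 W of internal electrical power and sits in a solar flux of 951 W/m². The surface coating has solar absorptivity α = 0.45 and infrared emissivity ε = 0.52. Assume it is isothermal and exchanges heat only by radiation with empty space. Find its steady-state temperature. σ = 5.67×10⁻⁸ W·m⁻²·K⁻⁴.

T ≈ 289 K

At steady state, absorbed solar power + internal power = radiated power.
Absorbed: α·S·A_cross = 0.45·951·0.7512 = 321.5 W (cross-section πr²).
Total input = 321.5 + 293 = 614.5 W.
Radiated: εσ·A_surf·T⁴ with A_surf = 4πr² = 3.005 m².
T⁴ = 614.5/(0.52·5.67×10⁻⁸·3.005) = 6.936×10⁹ K⁴.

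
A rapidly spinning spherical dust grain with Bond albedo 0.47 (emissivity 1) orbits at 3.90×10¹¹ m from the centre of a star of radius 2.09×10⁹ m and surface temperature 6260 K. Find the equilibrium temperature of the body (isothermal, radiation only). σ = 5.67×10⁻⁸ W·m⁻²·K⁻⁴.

T ≈ 276 K

The star's surface emits σT_*⁴; at distance d the flux is S = σT_*⁴(R_*/d)².
S = 5.67×10⁻⁸·(6260)⁴·(2.09×10⁹/3.90×10¹¹)² = 2501 W/m².
For an isothermal sphere T⁴ = (1−a)S/(4σ) = 5.844×10⁹ K⁴.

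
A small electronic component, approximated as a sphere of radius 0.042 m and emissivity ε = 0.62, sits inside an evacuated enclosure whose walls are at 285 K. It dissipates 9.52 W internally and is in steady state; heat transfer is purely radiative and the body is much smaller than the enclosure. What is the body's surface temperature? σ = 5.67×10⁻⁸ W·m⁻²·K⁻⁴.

For a small grey body in a large enclosure, net radiated power = εσA(T⁴ − T_w⁴).
Steady state: P = εσA(T⁴ − T_w⁴) with A = 4πr² = 0.02217 m².
T⁴ = P/(εσA) + T_w⁴ = 9.52/(0.62·5.67×10⁻⁸·0.02217) + (285)⁴
    = 1.222×10¹⁰ + 6.598×10⁹ = 1.881×10¹⁰ K⁴.

T ≈ 370 K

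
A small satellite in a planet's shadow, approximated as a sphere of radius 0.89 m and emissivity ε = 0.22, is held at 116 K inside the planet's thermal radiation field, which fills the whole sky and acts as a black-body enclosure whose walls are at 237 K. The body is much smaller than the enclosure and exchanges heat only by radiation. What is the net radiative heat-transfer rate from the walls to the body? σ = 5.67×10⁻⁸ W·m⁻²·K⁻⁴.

P_net ≈ 369 W

For a small grey body in a large enclosure: P_net = εσA(T_body⁴ − T_wall⁴).
A = 4πr² = 9.954 m²; T_body⁴ − T_wall⁴ = 1.811×10⁸ − 3.155×10⁹ = -2.974×10⁹ K⁴.
|P_net| = 0.22·5.67×10⁻⁸·9.954·2.974×10⁹.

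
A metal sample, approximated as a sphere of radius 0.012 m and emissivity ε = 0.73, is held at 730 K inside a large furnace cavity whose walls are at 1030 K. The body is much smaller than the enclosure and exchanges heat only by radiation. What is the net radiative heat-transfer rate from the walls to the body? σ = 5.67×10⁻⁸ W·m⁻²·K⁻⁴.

For a small grey body in a large enclosure: P_net = εσA(T_body⁴ − T_wall⁴).
A = 4πr² = 0.001810 m²; T_body⁴ − T_wall⁴ = 2.840×10¹¹ − 1.126×10¹² = -8.415×10¹¹ K⁴.
|P_net| = 0.73·5.67×10⁻⁸·0.001810·8.415×10¹¹.

P_net ≈ 63.0 W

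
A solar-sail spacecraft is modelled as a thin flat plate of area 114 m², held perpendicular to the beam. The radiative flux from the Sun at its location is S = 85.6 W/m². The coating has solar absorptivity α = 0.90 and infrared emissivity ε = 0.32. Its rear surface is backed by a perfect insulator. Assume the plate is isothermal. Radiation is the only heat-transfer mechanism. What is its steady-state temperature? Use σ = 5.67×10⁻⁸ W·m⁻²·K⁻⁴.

At equilibrium, absorbed power = emitted power.
Absorbing cross-section = A = 114.0 m²; emitting surface = A = 114.0 m² (ratio 1).
αS·A_cross = εσ·A_surf·T⁴  ⇒  T⁴ = αS/(ε·1σ).
T⁴ = 0.900·85.6/(0.32·1·5.67×10⁻⁸) = 4.246×10⁹ K⁴.
T = (4.246×10⁹)^(1/4).

T ≈ 255 K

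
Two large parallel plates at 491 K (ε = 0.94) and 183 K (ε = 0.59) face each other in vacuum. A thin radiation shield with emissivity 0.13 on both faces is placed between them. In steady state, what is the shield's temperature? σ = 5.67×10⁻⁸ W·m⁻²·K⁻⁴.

In steady state the net flux on the hot side equals that on the cold side.
σ(T₁⁴−T_s⁴)/D₁ = σ(T_s⁴−T₂⁴)/D₂, with D₁ = 1/ε₁+1/ε_s−1 = 7.756, D₂ = 1/ε_s+1/ε₂−1 = 8.387.
Solve for T_s⁴: T_s⁴ = (D₂·T₁⁴ + D₁·T₂⁴)/(D₁+D₂) = 3.073×10¹⁰ K⁴.

T_s ≈ 419 K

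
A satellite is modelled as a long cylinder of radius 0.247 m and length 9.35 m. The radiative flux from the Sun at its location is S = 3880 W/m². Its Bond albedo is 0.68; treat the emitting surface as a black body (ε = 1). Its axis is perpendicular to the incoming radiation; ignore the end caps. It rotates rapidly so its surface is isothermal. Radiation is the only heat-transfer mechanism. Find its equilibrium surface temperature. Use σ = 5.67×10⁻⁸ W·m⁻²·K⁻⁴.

At equilibrium, absorbed power = emitted power.
Absorbing cross-section = 2rL = 4.619 m²; emitting surface = 2πrL = 14.51 m² (ratio π).
(1−a)S·A_cross = εσ·A_surf·T⁴  ⇒  T⁴ = (1−a)S/(πσ).
T⁴ = 0.320·3880/(π·5.67×10⁻⁸) = 6.970×10⁹ K⁴.
T = (6.970×10⁹)^(1/4).

T ≈ 289 K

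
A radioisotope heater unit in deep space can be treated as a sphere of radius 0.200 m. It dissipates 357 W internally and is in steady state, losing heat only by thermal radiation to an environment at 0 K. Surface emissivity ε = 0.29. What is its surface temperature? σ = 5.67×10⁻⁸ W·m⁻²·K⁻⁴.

Steady state: internal power = radiated power, P = εσA T⁴.
Radiating area A = 4πr² = 0.5027 m².
T⁴ = P/(εσA) = 357/(0.29·5.67×10⁻⁸·0.5027) = 4.319×10¹⁰ K⁴.
T = (4.319×10¹⁰)^(1/4).

T ≈ 456 K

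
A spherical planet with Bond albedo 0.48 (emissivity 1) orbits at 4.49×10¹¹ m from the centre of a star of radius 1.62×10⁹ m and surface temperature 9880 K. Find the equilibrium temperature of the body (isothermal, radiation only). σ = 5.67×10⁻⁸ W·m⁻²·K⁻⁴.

The star's surface emits σT_*⁴; at distance d the flux is S = σT_*⁴(R_*/d)².
S = 5.67×10⁻⁸·(9880)⁴·(1.62×10⁹/4.49×10¹¹)² = 7033 W/m².
For an isothermal sphere T⁴ = (1−a)S/(4σ) = 1.613×10¹⁰ K⁴.

T ≈ 356 K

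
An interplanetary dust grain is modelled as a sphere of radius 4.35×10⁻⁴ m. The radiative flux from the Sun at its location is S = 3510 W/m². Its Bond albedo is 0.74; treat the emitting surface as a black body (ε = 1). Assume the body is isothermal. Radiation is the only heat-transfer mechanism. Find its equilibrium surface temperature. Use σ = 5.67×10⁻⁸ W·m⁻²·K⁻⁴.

T ≈ 252 K

At equilibrium, absorbed power = emitted power.
Absorbing cross-section = πr² = 5.945×10⁻⁷ m²; emitting surface = 4πr² = 2.378×10⁻⁶ m² (ratio 4).
(1−a)S·A_cross = εσ·A_surf·T⁴  ⇒  T⁴ = (1−a)S/(4σ).
T⁴ = 0.260·3510/(4·5.67×10⁻⁸) = 4.024×10⁹ K⁴.
T = (4.024×10⁹)^(1/4).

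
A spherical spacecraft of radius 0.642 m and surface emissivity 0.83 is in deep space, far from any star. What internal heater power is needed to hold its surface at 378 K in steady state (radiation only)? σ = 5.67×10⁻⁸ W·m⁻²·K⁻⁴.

P = εσ·4πr²·T⁴.
4πr² = 5.179 m²; T⁴ = 2.042×10¹⁰ K⁴.
P = 0.83·5.67×10⁻⁸·5.179·2.042×10¹⁰.

P ≈ 4980 W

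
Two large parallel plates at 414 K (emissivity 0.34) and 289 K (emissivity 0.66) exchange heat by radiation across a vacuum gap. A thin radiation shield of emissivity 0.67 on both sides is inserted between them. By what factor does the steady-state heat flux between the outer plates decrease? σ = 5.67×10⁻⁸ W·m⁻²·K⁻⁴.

Without shield: q₀ = σΔ(T⁴)/(1/ε₁+1/ε₂−1) with denominator 3.456.
With shield the two gaps are in series; the resistances add: (1/ε₁+1/ε_s−1)+(1/ε_s+1/ε₂−1) = 3.434+2.008 = 5.441.
Heat-flux ratio q₀/q = 5.441/3.456.

factor ≈ 1.57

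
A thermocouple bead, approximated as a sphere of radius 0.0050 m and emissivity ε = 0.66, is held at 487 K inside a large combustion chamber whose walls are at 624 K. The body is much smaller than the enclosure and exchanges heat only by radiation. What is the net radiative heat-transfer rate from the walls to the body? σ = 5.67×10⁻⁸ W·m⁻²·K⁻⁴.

P_net ≈ 1.12 W

For a small grey body in a large enclosure: P_net = εσA(T_body⁴ − T_wall⁴).
A = 4πr² = 3.142×10⁻⁴ m²; T_body⁴ − T_wall⁴ = 5.625×10¹⁰ − 1.516×10¹¹ = -9.536×10¹⁰ K⁴.
|P_net| = 0.66·5.67×10⁻⁸·3.142×10⁻⁴·9.536×10¹⁰.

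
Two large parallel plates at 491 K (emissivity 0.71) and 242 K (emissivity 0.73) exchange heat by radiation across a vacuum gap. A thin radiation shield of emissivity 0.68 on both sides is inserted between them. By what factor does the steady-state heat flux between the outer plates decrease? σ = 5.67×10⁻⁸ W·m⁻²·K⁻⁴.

Without shield: q₀ = σΔ(T⁴)/(1/ε₁+1/ε₂−1) with denominator 1.778.
With shield the two gaps are in series; the resistances add: (1/ε₁+1/ε_s−1)+(1/ε_s+1/ε₂−1) = 1.879+1.840 = 3.719.
Heat-flux ratio q₀/q = 3.719/1.778.

factor ≈ 2.09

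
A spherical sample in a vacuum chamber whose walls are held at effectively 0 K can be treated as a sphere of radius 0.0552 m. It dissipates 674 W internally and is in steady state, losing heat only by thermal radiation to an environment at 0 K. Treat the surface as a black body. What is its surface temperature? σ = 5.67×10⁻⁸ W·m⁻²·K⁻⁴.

Steady state: internal power = radiated power, P = εσA T⁴.
Radiating area A = 4πr² = 0.03829 m².
T⁴ = P/(εσA) = 674/(1.0·5.67×10⁻⁸·0.03829) = 3.104×10¹¹ K⁴.
T = (3.104×10¹¹)^(1/4).

T ≈ 746 K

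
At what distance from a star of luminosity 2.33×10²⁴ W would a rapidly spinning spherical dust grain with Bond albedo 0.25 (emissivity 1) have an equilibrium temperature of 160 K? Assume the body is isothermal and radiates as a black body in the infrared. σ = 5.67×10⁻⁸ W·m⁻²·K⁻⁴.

For an isothermal black-emitting sphere, (1−a)S·πr² = σ·4πr²·T⁴ ⇒ S = 4σT⁴/(1−a).
S = 4·5.67×10⁻⁸·(160)⁴/0.750 = 198.2 W/m².
Flux falls as S = L/(4πd²), so d = √(L/(4πS)) = √(2.33×10²⁴/(4π·198.2)).

d ≈ 3.06×10¹⁰ m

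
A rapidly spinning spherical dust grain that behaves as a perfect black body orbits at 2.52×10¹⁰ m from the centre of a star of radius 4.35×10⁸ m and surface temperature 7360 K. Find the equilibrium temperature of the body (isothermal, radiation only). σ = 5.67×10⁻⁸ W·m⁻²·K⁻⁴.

The star's surface emits σT_*⁴; at distance d the flux is S = σT_*⁴(R_*/d)².
S = 5.67×10⁻⁸·(7360)⁴·(4.35×10⁸/2.52×10¹⁰)² = 49580 W/m².
For an isothermal sphere T⁴ = (1−a)S/(4σ) = 2.186×10¹¹ K⁴.

T ≈ 684 K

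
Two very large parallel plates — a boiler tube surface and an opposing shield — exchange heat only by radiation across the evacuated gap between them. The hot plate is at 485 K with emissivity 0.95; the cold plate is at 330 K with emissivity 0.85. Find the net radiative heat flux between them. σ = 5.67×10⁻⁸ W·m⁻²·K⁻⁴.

q ≈ 2010 W/m²

For two infinite grey parallel plates, q = σ(T₁⁴ − T₂⁴)/(1/ε₁ + 1/ε₂ − 1).
T₁⁴ − T₂⁴ = 5.533×10¹⁰ − 1.186×10¹⁰ = 4.347×10¹⁰ K⁴.
1/ε₁ + 1/ε₂ − 1 = 1.053 + 1.176 − 1 = 1.229.
q = 5.67×10⁻⁸ × 4.347×10¹⁰ / 1.229.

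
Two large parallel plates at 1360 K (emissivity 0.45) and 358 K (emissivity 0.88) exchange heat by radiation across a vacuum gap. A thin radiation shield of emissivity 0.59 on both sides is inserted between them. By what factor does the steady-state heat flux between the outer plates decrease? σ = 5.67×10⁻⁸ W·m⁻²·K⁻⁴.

Without shield: q₀ = σΔ(T⁴)/(1/ε₁+1/ε₂−1) with denominator 2.359.
With shield the two gaps are in series; the resistances add: (1/ε₁+1/ε_s−1)+(1/ε_s+1/ε₂−1) = 2.917+1.831 = 4.748.
Heat-flux ratio q₀/q = 4.748/2.359.

factor ≈ 2.01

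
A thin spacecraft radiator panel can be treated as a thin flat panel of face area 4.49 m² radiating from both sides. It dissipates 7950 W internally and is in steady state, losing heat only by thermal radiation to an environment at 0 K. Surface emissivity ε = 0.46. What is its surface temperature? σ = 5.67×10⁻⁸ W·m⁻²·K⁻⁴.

T ≈ 429 K

Steady state: internal power = radiated power, P = εσA T⁴.
Radiating area A = 2·4.49 = 8.980 m².
T⁴ = P/(εσA) = 7950/(0.46·5.67×10⁻⁸·8.980) = 3.394×10¹⁰ K⁴.
T = (3.394×10¹⁰)^(1/4).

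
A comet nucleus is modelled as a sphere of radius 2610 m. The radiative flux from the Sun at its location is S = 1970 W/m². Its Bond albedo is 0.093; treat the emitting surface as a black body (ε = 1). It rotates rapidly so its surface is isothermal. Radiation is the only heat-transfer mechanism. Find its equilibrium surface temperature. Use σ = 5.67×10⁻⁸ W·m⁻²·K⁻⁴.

At equilibrium, absorbed power = emitted power.
Absorbing cross-section = πr² = 2.140×10⁷ m²; emitting surface = 4πr² = 8.560×10⁷ m² (ratio 4).
(1−a)S·A_cross = εσ·A_surf·T⁴  ⇒  T⁴ = (1−a)S/(4σ).
T⁴ = 0.907·1970/(4·5.67×10⁻⁸) = 7.878×10⁹ K⁴.
T = (7.878×10⁹)^(1/4).

T ≈ 298 K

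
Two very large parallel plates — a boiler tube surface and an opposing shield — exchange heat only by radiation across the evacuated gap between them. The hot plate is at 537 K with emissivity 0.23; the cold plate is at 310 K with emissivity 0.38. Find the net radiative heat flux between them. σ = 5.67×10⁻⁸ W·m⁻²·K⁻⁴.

For two infinite grey parallel plates, q = σ(T₁⁴ − T₂⁴)/(1/ε₁ + 1/ε₂ − 1).
T₁⁴ − T₂⁴ = 8.316×10¹⁰ − 9.235×10⁹ = 7.392×10¹⁰ K⁴.
1/ε₁ + 1/ε₂ − 1 = 4.348 + 2.632 − 1 = 5.979.
q = 5.67×10⁻⁸ × 7.392×10¹⁰ / 5.979.

q ≈ 701 W/m²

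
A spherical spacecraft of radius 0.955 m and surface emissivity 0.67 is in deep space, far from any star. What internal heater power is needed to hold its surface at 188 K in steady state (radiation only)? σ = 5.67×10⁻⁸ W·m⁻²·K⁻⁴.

P ≈ 544 W

P = εσ·4πr²·T⁴.
4πr² = 11.46 m²; T⁴ = 1.249×10⁹ K⁴.
P = 0.67·5.67×10⁻⁸·11.46·1.249×10⁹.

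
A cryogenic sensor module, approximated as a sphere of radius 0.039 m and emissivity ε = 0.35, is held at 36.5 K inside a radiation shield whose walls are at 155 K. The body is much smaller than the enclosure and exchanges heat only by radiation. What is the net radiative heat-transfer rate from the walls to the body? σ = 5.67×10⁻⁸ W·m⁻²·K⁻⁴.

For a small grey body in a large enclosure: P_net = εσA(T_body⁴ − T_wall⁴).
A = 4πr² = 0.01911 m²; T_body⁴ − T_wall⁴ = 1.775×10⁶ − 5.772×10⁸ = -5.754×10⁸ K⁴.
|P_net| = 0.35·5.67×10⁻⁸·0.01911·5.754×10⁸.

P_net ≈ 0.218 W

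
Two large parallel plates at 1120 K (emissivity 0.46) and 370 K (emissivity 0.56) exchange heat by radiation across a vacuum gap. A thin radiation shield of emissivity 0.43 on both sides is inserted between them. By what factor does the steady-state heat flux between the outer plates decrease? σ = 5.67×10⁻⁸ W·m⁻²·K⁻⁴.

factor ≈ 2.23

Without shield: q₀ = σΔ(T⁴)/(1/ε₁+1/ε₂−1) with denominator 2.960.
With shield the two gaps are in series; the resistances add: (1/ε₁+1/ε_s−1)+(1/ε_s+1/ε₂−1) = 3.499+3.111 = 6.611.
Heat-flux ratio q₀/q = 6.611/2.960.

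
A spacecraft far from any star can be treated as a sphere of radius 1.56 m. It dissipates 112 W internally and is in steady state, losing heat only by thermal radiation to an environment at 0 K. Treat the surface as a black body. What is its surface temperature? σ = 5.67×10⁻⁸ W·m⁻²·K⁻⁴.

Steady state: internal power = radiated power, P = εσA T⁴.
Radiating area A = 4πr² = 30.58 m².
T⁴ = P/(εσA) = 112/(1.0·5.67×10⁻⁸·30.58) = 6.459×10⁷ K⁴.
T = (6.459×10⁷)^(1/4).

T ≈ 89.6 K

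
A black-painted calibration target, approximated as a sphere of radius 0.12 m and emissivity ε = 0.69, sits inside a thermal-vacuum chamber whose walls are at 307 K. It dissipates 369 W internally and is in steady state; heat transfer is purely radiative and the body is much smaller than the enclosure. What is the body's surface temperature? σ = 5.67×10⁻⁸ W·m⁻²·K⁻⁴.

For a small grey body in a large enclosure, net radiated power = εσA(T⁴ − T_w⁴).
Steady state: P = εσA(T⁴ − T_w⁴) with A = 4πr² = 0.1810 m².
T⁴ = P/(εσA) + T_w⁴ = 369/(0.69·5.67×10⁻⁸·0.1810) + (307)⁴
    = 5.212×10¹⁰ + 8.883×10⁹ = 6.100×10¹⁰ K⁴.

T ≈ 497 K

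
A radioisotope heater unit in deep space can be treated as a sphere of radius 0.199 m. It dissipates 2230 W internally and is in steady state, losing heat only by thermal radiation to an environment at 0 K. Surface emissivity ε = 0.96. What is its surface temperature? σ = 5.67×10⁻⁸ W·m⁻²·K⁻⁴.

Steady state: internal power = radiated power, P = εσA T⁴.
Radiating area A = 4πr² = 0.4976 m².
T⁴ = P/(εσA) = 2230/(0.96·5.67×10⁻⁸·0.4976) = 8.233×10¹⁰ K⁴.
T = (8.233×10¹⁰)^(1/4).

T ≈ 536 K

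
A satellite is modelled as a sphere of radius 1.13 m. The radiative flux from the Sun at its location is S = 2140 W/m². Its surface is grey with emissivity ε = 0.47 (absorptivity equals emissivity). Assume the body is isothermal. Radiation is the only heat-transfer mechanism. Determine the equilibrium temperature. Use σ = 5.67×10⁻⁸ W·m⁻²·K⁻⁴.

T ≈ 312 K

At equilibrium, absorbed power = emitted power.
Absorbing cross-section = πr² = 4.011 m²; emitting surface = 4πr² = 16.05 m² (ratio 4).
εS·A_cross = εσ·A_surf·T⁴  ⇒  T⁴ = S/(4σ)   (ε cancels).
T⁴ = 2140/(4·5.67×10⁻⁸) = 9.436×10⁹ K⁴.
T = (9.436×10⁹)^(1/4).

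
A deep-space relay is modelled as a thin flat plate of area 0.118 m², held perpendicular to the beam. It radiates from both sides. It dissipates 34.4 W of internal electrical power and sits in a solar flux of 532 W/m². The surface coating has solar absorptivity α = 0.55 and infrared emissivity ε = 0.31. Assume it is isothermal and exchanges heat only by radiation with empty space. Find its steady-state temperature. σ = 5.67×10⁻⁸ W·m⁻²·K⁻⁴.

T ≈ 359 K

At steady state, absorbed solar power + internal power = radiated power.
Absorbed: α·S·A_cross = 0.55·532·0.1180 = 34.53 W (cross-section A).
Total input = 34.53 + 34.4 = 68.93 W.
Radiated: εσ·A_surf·T⁴ with A_surf = 2A = 0.2360 m².
T⁴ = 68.93/(0.31·5.67×10⁻⁸·0.2360) = 1.662×10¹⁰ K⁴.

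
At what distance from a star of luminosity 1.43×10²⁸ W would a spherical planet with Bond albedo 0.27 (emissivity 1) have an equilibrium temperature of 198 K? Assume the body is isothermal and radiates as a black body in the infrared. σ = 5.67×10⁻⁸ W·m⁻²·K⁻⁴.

For an isothermal black-emitting sphere, (1−a)S·πr² = σ·4πr²·T⁴ ⇒ S = 4σT⁴/(1−a).
S = 4·5.67×10⁻⁸·(198)⁴/0.730 = 477.5 W/m².
Flux falls as S = L/(4πd²), so d = √(L/(4πS)) = √(1.43×10²⁸/(4π·477.5)).

d ≈ 1.54×10¹² m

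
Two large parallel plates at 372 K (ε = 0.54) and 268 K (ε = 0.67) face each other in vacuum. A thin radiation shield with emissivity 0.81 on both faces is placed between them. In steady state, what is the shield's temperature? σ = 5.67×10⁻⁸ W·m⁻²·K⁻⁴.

T_s ≈ 327 K

In steady state the net flux on the hot side equals that on the cold side.
σ(T₁⁴−T_s⁴)/D₁ = σ(T_s⁴−T₂⁴)/D₂, with D₁ = 1/ε₁+1/ε_s−1 = 2.086, D₂ = 1/ε_s+1/ε₂−1 = 1.727.
Solve for T_s⁴: T_s⁴ = (D₂·T₁⁴ + D₁·T₂⁴)/(D₁+D₂) = 1.150×10¹⁰ K⁴.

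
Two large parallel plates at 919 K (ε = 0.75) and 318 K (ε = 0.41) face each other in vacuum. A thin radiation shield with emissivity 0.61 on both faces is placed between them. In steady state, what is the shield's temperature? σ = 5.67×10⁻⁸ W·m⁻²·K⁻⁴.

In steady state the net flux on the hot side equals that on the cold side.
σ(T₁⁴−T_s⁴)/D₁ = σ(T_s⁴−T₂⁴)/D₂, with D₁ = 1/ε₁+1/ε_s−1 = 1.973, D₂ = 1/ε_s+1/ε₂−1 = 3.078.
Solve for T_s⁴: T_s⁴ = (D₂·T₁⁴ + D₁·T₂⁴)/(D₁+D₂) = 4.387×10¹¹ K⁴.

T_s ≈ 814 K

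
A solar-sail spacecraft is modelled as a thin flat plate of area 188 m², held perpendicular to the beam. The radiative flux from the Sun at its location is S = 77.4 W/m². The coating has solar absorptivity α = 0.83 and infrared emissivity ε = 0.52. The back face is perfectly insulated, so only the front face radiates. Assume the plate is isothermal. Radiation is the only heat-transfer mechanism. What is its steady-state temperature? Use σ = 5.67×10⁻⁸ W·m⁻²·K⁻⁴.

T ≈ 216 K

At equilibrium, absorbed power = emitted power.
Absorbing cross-section = A = 188.0 m²; emitting surface = A = 188.0 m² (ratio 1).
αS·A_cross = εσ·A_surf·T⁴  ⇒  T⁴ = αS/(ε·1σ).
T⁴ = 0.830·77.4/(0.52·1·5.67×10⁻⁸) = 2.179×10⁹ K⁴.
T = (2.179×10⁹)^(1/4).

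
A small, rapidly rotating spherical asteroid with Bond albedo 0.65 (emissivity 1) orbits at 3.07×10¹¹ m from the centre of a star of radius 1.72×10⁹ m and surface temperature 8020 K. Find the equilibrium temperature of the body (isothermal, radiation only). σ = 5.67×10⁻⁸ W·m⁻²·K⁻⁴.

T ≈ 326 K

The star's surface emits σT_*⁴; at distance d the flux is S = σT_*⁴(R_*/d)².
S = 5.67×10⁻⁸·(8020)⁴·(1.72×10⁹/3.07×10¹¹)² = 7363 W/m².
For an isothermal sphere T⁴ = (1−a)S/(4σ) = 1.136×10¹⁰ K⁴.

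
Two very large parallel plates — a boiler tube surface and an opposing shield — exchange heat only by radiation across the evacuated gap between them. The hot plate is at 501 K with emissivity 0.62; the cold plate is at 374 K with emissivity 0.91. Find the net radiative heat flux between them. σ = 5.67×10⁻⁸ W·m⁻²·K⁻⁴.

q ≈ 1440 W/m²

For two infinite grey parallel plates, q = σ(T₁⁴ − T₂⁴)/(1/ε₁ + 1/ε₂ − 1).
T₁⁴ − T₂⁴ = 6.300×10¹⁰ − 1.957×10¹⁰ = 4.344×10¹⁰ K⁴.
1/ε₁ + 1/ε₂ − 1 = 1.613 + 1.099 − 1 = 1.712.
q = 5.67×10⁻⁸ × 4.344×10¹⁰ / 1.712.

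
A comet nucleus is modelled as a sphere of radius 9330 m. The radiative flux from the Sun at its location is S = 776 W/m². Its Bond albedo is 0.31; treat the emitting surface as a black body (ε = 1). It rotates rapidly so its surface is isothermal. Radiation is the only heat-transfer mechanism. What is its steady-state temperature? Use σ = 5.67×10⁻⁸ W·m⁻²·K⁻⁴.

At equilibrium, absorbed power = emitted power.
Absorbing cross-section = πr² = 2.735×10⁸ m²; emitting surface = 4πr² = 1.094×10⁹ m² (ratio 4).
(1−a)S·A_cross = εσ·A_surf·T⁴  ⇒  T⁴ = (1−a)S/(4σ).
T⁴ = 0.690·776/(4·5.67×10⁻⁸) = 2.361×10⁹ K⁴.
T = (2.361×10⁹)^(1/4).

T ≈ 220 K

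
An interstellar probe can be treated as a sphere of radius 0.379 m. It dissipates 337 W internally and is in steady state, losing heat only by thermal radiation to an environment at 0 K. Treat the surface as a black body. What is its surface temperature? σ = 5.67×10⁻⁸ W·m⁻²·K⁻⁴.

T ≈ 240 K

Steady state: internal power = radiated power, P = εσA T⁴.
Radiating area A = 4πr² = 1.805 m².
T⁴ = P/(εσA) = 337/(1.0·5.67×10⁻⁸·1.805) = 3.293×10⁹ K⁴.
T = (3.293×10⁹)^(1/4).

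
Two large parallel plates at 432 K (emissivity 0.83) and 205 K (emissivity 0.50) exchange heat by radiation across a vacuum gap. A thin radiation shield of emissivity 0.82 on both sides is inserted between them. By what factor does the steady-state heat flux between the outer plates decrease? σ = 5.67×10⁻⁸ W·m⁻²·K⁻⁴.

Without shield: q₀ = σΔ(T⁴)/(1/ε₁+1/ε₂−1) with denominator 2.205.
With shield the two gaps are in series; the resistances add: (1/ε₁+1/ε_s−1)+(1/ε_s+1/ε₂−1) = 1.424+2.220 = 3.644.
Heat-flux ratio q₀/q = 3.644/2.205.

factor ≈ 1.65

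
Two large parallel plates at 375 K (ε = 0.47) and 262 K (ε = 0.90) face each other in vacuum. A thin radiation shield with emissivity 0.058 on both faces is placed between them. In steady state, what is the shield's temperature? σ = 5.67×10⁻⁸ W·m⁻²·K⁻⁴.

T_s ≈ 331 K

In steady state the net flux on the hot side equals that on the cold side.
σ(T₁⁴−T_s⁴)/D₁ = σ(T_s⁴−T₂⁴)/D₂, with D₁ = 1/ε₁+1/ε_s−1 = 18.37, D₂ = 1/ε_s+1/ε₂−1 = 17.35.
Solve for T_s⁴: T_s⁴ = (D₂·T₁⁴ + D₁·T₂⁴)/(D₁+D₂) = 1.203×10¹⁰ K⁴.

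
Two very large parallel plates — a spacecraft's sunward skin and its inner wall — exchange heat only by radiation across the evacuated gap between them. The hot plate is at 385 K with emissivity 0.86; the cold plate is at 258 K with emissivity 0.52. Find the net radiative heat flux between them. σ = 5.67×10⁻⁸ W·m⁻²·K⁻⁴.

q ≈ 477 W/m²

For two infinite grey parallel plates, q = σ(T₁⁴ − T₂⁴)/(1/ε₁ + 1/ε₂ − 1).
T₁⁴ − T₂⁴ = 2.197×10¹⁰ − 4.431×10⁹ = 1.754×10¹⁰ K⁴.
1/ε₁ + 1/ε₂ − 1 = 1.163 + 1.923 − 1 = 2.086.
q = 5.67×10⁻⁸ × 1.754×10¹⁰ / 2.086.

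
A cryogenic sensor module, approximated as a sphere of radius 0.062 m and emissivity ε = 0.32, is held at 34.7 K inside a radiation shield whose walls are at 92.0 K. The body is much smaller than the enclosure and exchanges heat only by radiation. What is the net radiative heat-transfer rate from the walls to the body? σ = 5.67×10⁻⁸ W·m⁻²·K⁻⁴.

P_net ≈ 0.0615 W

For a small grey body in a large enclosure: P_net = εσA(T_body⁴ − T_wall⁴).
A = 4πr² = 0.04831 m²; T_body⁴ − T_wall⁴ = 1.450×10⁶ − 7.164×10⁷ = -7.019×10⁷ K⁴.
|P_net| = 0.32·5.67×10⁻⁸·0.04831·7.019×10⁷.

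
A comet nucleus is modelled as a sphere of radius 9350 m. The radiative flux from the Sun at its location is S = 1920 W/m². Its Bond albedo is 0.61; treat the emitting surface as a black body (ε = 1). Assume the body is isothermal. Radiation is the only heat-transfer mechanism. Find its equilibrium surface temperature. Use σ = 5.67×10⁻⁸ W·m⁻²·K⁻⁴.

At equilibrium, absorbed power = emitted power.
Absorbing cross-section = πr² = 2.746×10⁸ m²; emitting surface = 4πr² = 1.099×10⁹ m² (ratio 4).
(1−a)S·A_cross = εσ·A_surf·T⁴  ⇒  T⁴ = (1−a)S/(4σ).
T⁴ = 0.390·1920/(4·5.67×10⁻⁸) = 3.302×10⁹ K⁴.
T = (3.302×10⁹)^(1/4).

T ≈ 240 K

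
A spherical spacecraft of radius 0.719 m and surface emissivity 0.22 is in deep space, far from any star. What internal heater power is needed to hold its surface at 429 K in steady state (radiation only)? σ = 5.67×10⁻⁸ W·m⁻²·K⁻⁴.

P ≈ 2740 W

P = εσ·4πr²·T⁴.
4πr² = 6.496 m²; T⁴ = 3.387×10¹⁰ K⁴.
P = 0.22·5.67×10⁻⁸·6.496·3.387×10¹⁰.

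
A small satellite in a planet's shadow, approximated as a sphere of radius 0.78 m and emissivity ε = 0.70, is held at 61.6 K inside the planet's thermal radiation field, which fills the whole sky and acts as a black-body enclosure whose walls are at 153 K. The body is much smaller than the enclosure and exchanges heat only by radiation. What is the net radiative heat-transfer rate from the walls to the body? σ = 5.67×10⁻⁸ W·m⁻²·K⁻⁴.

P_net ≈ 162 W

For a small grey body in a large enclosure: P_net = εσA(T_body⁴ − T_wall⁴).
A = 4πr² = 7.645 m²; T_body⁴ − T_wall⁴ = 1.440×10⁷ − 5.480×10⁸ = -5.336×10⁸ K⁴.
|P_net| = 0.70·5.67×10⁻⁸·7.645·5.336×10⁸.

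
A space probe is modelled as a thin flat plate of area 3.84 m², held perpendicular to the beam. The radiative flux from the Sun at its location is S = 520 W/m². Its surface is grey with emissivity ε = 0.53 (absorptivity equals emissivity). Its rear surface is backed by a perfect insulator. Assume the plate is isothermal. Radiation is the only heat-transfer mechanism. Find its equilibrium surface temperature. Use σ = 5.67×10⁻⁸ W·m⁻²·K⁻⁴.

At equilibrium, absorbed power = emitted power.
Absorbing cross-section = A = 3.840 m²; emitting surface = A = 3.840 m² (ratio 1).
εS·A_cross = εσ·A_surf·T⁴  ⇒  T⁴ = S/(1σ)   (ε cancels).
T⁴ = 520/(1·5.67×10⁻⁸) = 9.171×10⁹ K⁴.
T = (9.171×10⁹)^(1/4).

T ≈ 309 K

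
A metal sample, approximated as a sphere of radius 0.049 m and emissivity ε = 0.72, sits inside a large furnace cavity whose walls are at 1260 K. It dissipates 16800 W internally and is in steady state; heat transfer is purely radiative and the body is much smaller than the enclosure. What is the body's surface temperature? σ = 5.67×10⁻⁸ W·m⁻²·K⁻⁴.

T ≈ 2000 K

For a small grey body in a large enclosure, net radiated power = εσA(T⁴ − T_w⁴).
Steady state: P = εσA(T⁴ − T_w⁴) with A = 4πr² = 0.03017 m².
T⁴ = P/(εσA) + T_w⁴ = 16800/(0.72·5.67×10⁻⁸·0.03017) + (1260)⁴
    = 1.364×10¹³ + 2.520×10¹² = 1.616×10¹³ K⁴.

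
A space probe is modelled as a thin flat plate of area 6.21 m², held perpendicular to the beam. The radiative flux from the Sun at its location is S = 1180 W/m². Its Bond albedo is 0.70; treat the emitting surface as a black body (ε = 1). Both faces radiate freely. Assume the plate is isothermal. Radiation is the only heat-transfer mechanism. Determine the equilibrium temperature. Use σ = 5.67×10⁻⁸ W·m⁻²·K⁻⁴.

T ≈ 236 K

At equilibrium, absorbed power = emitted power.
Absorbing cross-section = A = 6.210 m²; emitting surface = 2A = 12.42 m² (ratio 2).
(1−a)S·A_cross = εσ·A_surf·T⁴  ⇒  T⁴ = (1−a)S/(2σ).
T⁴ = 0.300·1180/(2·5.67×10⁻⁸) = 3.122×10⁹ K⁴.
T = (3.122×10⁹)^(1/4).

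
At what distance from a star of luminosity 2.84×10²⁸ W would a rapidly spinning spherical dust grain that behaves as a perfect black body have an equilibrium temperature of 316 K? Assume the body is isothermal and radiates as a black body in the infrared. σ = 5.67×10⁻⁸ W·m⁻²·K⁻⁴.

d ≈ 1.00×10¹² m

For an isothermal black-emitting sphere, (1−a)S·πr² = σ·4πr²·T⁴ ⇒ S = 4σT⁴/(1−a).
S = 4·5.67×10⁻⁸·(316)⁴/1.00 = 2261 W/m².
Flux falls as S = L/(4πd²), so d = √(L/(4πS)) = √(2.84×10²⁸/(4π·2261)).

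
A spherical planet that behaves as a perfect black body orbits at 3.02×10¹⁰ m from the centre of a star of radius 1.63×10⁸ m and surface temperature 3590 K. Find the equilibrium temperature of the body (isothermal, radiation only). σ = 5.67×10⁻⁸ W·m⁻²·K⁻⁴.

T ≈ 186 K

The star's surface emits σT_*⁴; at distance d the flux is S = σT_*⁴(R_*/d)².
S = 5.67×10⁻⁸·(3590)⁴·(1.63×10⁸/3.02×10¹⁰)² = 274.4 W/m².
For an isothermal sphere T⁴ = (1−a)S/(4σ) = 1.210×10⁹ K⁴.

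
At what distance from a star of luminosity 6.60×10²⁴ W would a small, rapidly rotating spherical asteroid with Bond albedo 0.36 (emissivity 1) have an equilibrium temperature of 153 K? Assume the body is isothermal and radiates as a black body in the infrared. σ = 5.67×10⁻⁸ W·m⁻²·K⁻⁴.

d ≈ 5.20×10¹⁰ m

For an isothermal black-emitting sphere, (1−a)S·πr² = σ·4πr²·T⁴ ⇒ S = 4σT⁴/(1−a).
S = 4·5.67×10⁻⁸·(153)⁴/0.640 = 194.2 W/m².
Flux falls as S = L/(4πd²), so d = √(L/(4πS)) = √(6.60×10²⁴/(4π·194.2)).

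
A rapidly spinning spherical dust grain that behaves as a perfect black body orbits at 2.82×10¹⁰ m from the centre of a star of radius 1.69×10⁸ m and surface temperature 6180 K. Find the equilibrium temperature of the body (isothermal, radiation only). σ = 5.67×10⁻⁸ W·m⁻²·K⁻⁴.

The star's surface emits σT_*⁴; at distance d the flux is S = σT_*⁴(R_*/d)².
S = 5.67×10⁻⁸·(6180)⁴·(1.69×10⁸/2.82×10¹⁰)² = 2970 W/m².
For an isothermal sphere T⁴ = (1−a)S/(4σ) = 1.310×10¹⁰ K⁴.

T ≈ 338 K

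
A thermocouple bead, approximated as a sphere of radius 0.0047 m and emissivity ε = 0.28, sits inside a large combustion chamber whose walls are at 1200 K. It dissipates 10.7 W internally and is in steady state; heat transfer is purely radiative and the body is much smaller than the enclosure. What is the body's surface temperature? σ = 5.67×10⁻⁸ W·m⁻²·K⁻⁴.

For a small grey body in a large enclosure, net radiated power = εσA(T⁴ − T_w⁴).
Steady state: P = εσA(T⁴ − T_w⁴) with A = 4πr² = 2.776×10⁻⁴ m².
T⁴ = P/(εσA) + T_w⁴ = 10.7/(0.28·5.67×10⁻⁸·2.776×10⁻⁴) + (1200)⁴
    = 2.428×10¹² + 2.074×10¹² = 4.502×10¹² K⁴.

T ≈ 1460 K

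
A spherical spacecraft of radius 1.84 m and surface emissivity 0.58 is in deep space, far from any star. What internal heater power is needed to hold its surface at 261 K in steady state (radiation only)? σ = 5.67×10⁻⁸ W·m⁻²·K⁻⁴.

P ≈ 6490 W

P = εσ·4πr²·T⁴.
4πr² = 42.54 m²; T⁴ = 4.640×10⁹ K⁴.
P = 0.58·5.67×10⁻⁸·42.54·4.640×10⁹.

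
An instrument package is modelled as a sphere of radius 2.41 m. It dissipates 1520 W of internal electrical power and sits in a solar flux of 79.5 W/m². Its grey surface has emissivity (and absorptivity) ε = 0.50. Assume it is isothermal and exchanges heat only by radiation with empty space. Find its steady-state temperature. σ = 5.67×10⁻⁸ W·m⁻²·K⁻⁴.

T ≈ 181 K

At steady state, absorbed solar power + internal power = radiated power.
Absorbed: α·S·A_cross = 0.50·79.5·18.25 = 725.3 W (cross-section πr²).
Total input = 725.3 + 1520 = 2245 W.
Radiated: εσ·A_surf·T⁴ with A_surf = 4πr² = 72.99 m².
T⁴ = 2245/(0.50·5.67×10⁻⁸·72.99) = 1.085×10⁹ K⁴.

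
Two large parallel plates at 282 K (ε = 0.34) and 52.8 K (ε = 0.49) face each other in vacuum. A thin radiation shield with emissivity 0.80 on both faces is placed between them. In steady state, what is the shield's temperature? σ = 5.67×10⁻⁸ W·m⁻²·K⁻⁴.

In steady state the net flux on the hot side equals that on the cold side.
σ(T₁⁴−T_s⁴)/D₁ = σ(T_s⁴−T₂⁴)/D₂, with D₁ = 1/ε₁+1/ε_s−1 = 3.191, D₂ = 1/ε_s+1/ε₂−1 = 2.291.
Solve for T_s⁴: T_s⁴ = (D₂·T₁⁴ + D₁·T₂⁴)/(D₁+D₂) = 2.647×10⁹ K⁴.

T_s ≈ 227 K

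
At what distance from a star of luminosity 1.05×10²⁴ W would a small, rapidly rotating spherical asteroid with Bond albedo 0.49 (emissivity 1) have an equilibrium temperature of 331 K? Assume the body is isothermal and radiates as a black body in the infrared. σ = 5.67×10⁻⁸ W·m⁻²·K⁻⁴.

For an isothermal black-emitting sphere, (1−a)S·πr² = σ·4πr²·T⁴ ⇒ S = 4σT⁴/(1−a).
S = 4·5.67×10⁻⁸·(331)⁴/0.510 = 5338 W/m².
Flux falls as S = L/(4πd²), so d = √(L/(4πS)) = √(1.05×10²⁴/(4π·5338)).

d ≈ 3.96×10⁹ m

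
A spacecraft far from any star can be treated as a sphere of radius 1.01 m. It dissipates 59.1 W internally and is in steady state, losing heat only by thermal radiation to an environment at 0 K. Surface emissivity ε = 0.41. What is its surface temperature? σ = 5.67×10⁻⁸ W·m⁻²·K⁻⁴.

T ≈ 119 K

Steady state: internal power = radiated power, P = εσA T⁴.
Radiating area A = 4πr² = 12.82 m².
T⁴ = P/(εσA) = 59.1/(0.41·5.67×10⁻⁸·12.82) = 1.983×10⁸ K⁴.
T = (1.983×10⁸)^(1/4).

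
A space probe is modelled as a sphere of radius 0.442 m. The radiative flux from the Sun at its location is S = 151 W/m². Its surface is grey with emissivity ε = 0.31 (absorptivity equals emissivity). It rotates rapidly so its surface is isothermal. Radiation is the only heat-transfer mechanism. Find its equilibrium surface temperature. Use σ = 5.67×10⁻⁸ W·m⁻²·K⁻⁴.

At equilibrium, absorbed power = emitted power.
Absorbing cross-section = πr² = 0.6138 m²; emitting surface = 4πr² = 2.455 m² (ratio 4).
εS·A_cross = εσ·A_surf·T⁴  ⇒  T⁴ = S/(4σ)   (ε cancels).
T⁴ = 151/(4·5.67×10⁻⁸) = 6.658×10⁸ K⁴.
T = (6.658×10⁸)^(1/4).

T ≈ 161 K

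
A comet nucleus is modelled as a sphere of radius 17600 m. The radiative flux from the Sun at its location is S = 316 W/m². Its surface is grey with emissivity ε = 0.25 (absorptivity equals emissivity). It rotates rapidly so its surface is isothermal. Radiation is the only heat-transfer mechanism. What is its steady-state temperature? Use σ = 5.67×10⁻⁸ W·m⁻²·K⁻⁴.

T ≈ 193 K

At equilibrium, absorbed power = emitted power.
Absorbing cross-section = πr² = 9.731×10⁸ m²; emitting surface = 4πr² = 3.893×10⁹ m² (ratio 4).
εS·A_cross = εσ·A_surf·T⁴  ⇒  T⁴ = S/(4σ)   (ε cancels).
T⁴ = 316/(4·5.67×10⁻⁸) = 1.393×10⁹ K⁴.
T = (1.393×10⁹)^(1/4).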